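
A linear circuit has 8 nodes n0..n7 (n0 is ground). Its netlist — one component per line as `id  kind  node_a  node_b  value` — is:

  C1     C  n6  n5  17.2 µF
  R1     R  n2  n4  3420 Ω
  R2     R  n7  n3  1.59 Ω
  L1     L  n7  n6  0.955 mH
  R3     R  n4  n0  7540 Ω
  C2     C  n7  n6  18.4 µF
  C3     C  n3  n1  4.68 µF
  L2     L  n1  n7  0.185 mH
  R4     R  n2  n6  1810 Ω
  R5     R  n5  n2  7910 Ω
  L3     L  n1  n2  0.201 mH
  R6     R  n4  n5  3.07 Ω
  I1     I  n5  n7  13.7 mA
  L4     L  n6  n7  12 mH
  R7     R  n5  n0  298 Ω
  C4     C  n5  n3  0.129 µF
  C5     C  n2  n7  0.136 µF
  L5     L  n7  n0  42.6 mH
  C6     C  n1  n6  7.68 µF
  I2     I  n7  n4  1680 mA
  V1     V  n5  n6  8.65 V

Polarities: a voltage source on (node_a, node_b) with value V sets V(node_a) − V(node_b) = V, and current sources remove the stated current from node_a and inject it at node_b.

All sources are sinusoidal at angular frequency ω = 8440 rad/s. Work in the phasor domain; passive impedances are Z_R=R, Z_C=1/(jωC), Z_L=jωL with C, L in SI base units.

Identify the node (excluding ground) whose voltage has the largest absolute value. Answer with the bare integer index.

MNA unknowns: 7 node voltages V₁..V_7 plus 1 source current (V1)
C1: Y=0.000+0.1452j on G[6,5]
R1: Y=0.0002924+0.000j on G[2,4]
R2: Y=0.6289+0.000j on G[7,3]
L1: Y=0.000-0.1241j on G[7,6]
R3: Y=0.0001326+0.000j on G[4,0]
C2: Y=0.000+0.1553j on G[7,6]
C3: Y=0.000+0.03950j on G[3,1]
L2: Y=0.000-0.6405j on G[1,7]
R4: Y=0.0005525+0.000j on G[2,6]
R5: Y=0.0001264+0.000j on G[5,2]
L3: Y=0.000-0.5895j on G[1,2]
R6: Y=0.3257+0.000j on G[4,5]
I1: z[5]−=0.0137, z[7]+=0.0137
L4: Y=0.000-0.009874j on G[6,7]
R7: Y=0.003356+0.000j on G[5,0]
C4: Y=0.000+0.001089j on G[5,3]
C5: Y=0.000+0.001148j on G[2,7]
L5: Y=0.000-0.002781j on G[7,0]
C6: Y=0.000+0.06482j on G[1,6]
I2: z[7]−=1.68, z[4]+=1.68
V1: row V5−V6=8.65, i_V1 at 5,6
solve → V1=-14.36+8.345j, V2=-14.33+8.359j, V3=-14.44+6.221j, V4=0.005980-11.41j, V5=-5.139-11.43j, V6=-13.79-11.43j, V7=-14.34+6.200j
aux → i_V1=1.659-1.218j

6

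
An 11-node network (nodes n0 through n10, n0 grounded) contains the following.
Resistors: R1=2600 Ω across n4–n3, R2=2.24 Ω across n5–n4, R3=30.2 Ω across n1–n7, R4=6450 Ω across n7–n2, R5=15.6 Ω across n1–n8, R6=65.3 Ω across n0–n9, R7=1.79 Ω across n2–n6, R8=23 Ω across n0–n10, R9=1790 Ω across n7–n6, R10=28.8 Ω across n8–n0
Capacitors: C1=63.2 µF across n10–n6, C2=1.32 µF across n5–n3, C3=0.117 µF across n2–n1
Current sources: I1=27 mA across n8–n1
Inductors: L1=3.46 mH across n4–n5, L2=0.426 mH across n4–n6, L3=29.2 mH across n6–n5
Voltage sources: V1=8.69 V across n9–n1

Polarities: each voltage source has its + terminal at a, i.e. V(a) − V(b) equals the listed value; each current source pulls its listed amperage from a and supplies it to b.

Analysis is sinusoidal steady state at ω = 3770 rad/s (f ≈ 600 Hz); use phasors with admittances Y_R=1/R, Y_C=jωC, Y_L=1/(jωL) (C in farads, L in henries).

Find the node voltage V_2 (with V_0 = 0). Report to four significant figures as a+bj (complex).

Element admittances at ω=3770 rad/s:
  Y(R1) = 0.0003846+0.000j S between n4,n3
  Y(R2) = 0.4464+0.000j S between n5,n4
  Y(R3) = 0.03311+0.000j S between n1,n7
  Y(C1) = 0.000+0.2383j S between n10,n6
  I1: injects 0.027 A into n1 (from n8)
  Y(R4) = 0.0001550+0.000j S between n7,n2
  Y(R5) = 0.06410+0.000j S between n1,n8
  Y(R6) = 0.01531+0.000j S between n0,n9
  Y(C2) = 0.000+0.004976j S between n5,n3
  Y(R7) = 0.5587+0.000j S between n2,n6
  Y(R8) = 0.04348+0.000j S between n0,n10
  Y(L1) = 0.000-0.07666j S between n4,n5
  Y(C3) = 0.000+0.0004411j S between n2,n1
  Y(R9) = 0.0005587+0.000j S between n7,n6
  Y(R10) = 0.03472+0.000j S between n8,n0
  Y(L2) = 0.000-0.6227j S between n4,n6
  Y(L3) = 0.000-0.009084j S between n6,n5
  V1: constraint V(n9)−V(n1) = 8.69
Assemble and solve the 11×11 MNA system:
  V(n1)=-3.208+0.03565j  V(n2)=-0.05780-0.02415j  V(n3)=-0.05689-0.02168j  V(n4)=-0.05689-0.02168j  V(n5)=-0.05689-0.02168j  V(n6)=-0.05689-0.02168j  V(n7)=-3.141+0.03443j  V(n8)=-2.354+0.02313j  V(n9)=5.482+0.03565j  V(n10)=-0.05123-0.03103j
  i(V1)=-0.08396-0.0005460j

-0.05780-0.02415j V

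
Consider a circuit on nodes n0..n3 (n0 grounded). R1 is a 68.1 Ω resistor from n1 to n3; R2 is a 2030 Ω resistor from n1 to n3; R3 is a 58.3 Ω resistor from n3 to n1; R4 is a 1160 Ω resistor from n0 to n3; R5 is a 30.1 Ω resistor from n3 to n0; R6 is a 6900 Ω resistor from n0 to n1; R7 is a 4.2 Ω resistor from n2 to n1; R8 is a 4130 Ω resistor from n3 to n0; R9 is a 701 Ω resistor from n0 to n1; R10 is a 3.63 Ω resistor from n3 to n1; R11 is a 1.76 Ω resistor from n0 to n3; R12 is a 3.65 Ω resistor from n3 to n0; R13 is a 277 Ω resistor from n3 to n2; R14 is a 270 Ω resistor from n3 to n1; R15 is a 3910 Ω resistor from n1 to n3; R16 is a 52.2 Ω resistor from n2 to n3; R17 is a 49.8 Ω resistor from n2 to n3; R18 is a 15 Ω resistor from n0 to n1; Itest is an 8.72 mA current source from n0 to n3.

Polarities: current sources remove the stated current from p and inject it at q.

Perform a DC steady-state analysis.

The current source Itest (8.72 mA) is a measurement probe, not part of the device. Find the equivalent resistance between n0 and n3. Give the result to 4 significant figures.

R_eq = 1.071 Ω

MNA unknowns: 3 node voltages V₁..V_3
R1: Y=0.01468 on G[1,3]
R2: Y=0.0004926 on G[1,3]
R3: Y=0.01715 on G[3,1]
R4: Y=0.0008621 on G[0,3]
R5: Y=0.03322 on G[3,0]
R6: Y=0.0001449 on G[0,1]
R7: Y=0.2381 on G[2,1]
R8: Y=0.0002421 on G[3,0]
R9: Y=0.001427 on G[0,1]
R10: Y=0.2755 on G[3,1]
R11: Y=0.5682 on G[0,3]
R12: Y=0.2740 on G[3,0]
R13: Y=0.003610 on G[3,2]
R14: Y=0.003704 on G[3,1]
R15: Y=0.0002558 on G[1,3]
R16: Y=0.01916 on G[2,3]
R17: Y=0.02008 on G[2,3]
R18: Y=0.06667 on G[0,1]
Itest: z[0]−=0.00872, z[3]+=0.00872
solve → V1=0.007810, V2=0.008043, V3=0.009341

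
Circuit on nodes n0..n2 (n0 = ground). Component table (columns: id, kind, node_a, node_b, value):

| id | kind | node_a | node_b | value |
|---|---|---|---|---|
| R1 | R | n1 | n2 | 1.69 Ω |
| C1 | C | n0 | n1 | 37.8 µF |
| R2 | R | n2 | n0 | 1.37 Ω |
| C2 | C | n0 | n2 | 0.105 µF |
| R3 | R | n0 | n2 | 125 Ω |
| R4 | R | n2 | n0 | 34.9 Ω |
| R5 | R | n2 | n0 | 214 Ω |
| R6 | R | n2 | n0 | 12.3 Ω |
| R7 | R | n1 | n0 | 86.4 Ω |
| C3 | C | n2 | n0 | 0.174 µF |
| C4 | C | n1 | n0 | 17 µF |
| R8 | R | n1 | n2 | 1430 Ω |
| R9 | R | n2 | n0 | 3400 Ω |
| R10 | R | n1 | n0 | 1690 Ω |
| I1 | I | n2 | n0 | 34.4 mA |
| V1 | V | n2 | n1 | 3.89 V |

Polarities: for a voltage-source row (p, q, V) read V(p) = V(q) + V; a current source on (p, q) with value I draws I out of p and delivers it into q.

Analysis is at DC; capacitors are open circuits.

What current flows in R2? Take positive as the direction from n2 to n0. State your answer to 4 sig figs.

MNA unknowns: 2 node voltages V₁..V_2 plus 1 source current (V1)
R1: Y=0.5917 on G[1,2]
C1: Y=0.000 on G[0,1]
R2: Y=0.7299 on G[2,0]
C2: Y=0.000 on G[0,2]
R3: Y=0.008000 on G[0,2]
R4: Y=0.02865 on G[2,0]
R5: Y=0.004673 on G[2,0]
R6: Y=0.08130 on G[2,0]
R7: Y=0.01157 on G[1,0]
C3: Y=0.000 on G[2,0]
C4: Y=0.000 on G[1,0]
R8: Y=0.0006993 on G[1,2]
R9: Y=0.0002941 on G[2,0]
R10: Y=0.0005917 on G[1,0]
I1: z[2]−=0.0344, z[0]+=0.0344
V1: row V2−V1=3.89, i_V1 at 2,1
solve → V1=-3.875, V2=0.01494
aux → i_V1=-2.352

0.01091 A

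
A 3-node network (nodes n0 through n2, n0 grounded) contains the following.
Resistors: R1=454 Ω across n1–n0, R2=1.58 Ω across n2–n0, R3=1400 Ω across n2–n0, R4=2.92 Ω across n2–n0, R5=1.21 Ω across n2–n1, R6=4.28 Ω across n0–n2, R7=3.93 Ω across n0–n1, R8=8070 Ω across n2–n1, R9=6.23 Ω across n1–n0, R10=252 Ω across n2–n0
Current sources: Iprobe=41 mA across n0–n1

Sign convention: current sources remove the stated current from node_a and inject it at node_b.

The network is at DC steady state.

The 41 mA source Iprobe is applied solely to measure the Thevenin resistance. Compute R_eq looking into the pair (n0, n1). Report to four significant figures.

MNA unknowns: 2 node voltages V₁..V_2
R1: Y=0.002203 on G[1,0]
R2: Y=0.6329 on G[2,0]
R3: Y=0.0007143 on G[2,0]
R4: Y=0.3425 on G[2,0]
R5: Y=0.8264 on G[2,1]
R6: Y=0.2336 on G[0,2]
R7: Y=0.2545 on G[0,1]
R8: Y=0.0001239 on G[2,1]
R9: Y=0.1605 on G[1,0]
R10: Y=0.003968 on G[2,0]
Iprobe: z[0]−=0.041, z[1]+=0.041
solve → V1=0.04511, V2=0.01828

R_eq = 1.100 Ω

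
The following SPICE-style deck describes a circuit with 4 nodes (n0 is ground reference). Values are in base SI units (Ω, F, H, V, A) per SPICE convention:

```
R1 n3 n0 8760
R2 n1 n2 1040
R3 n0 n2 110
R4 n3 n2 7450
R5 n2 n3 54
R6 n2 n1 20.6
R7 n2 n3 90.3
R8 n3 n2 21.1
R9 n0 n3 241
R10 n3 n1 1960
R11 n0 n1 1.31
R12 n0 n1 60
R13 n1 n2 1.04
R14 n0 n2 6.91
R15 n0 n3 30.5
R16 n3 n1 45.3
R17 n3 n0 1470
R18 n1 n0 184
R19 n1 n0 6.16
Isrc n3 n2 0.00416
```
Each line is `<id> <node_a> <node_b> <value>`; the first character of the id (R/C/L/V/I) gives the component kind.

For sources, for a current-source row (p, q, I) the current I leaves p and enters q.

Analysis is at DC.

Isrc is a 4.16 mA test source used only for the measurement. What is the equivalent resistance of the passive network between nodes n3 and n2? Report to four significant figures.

Element admittances at DC:
  Y(R1) = 0.0001142 S between n3,n0
  Y(R2) = 0.0009615 S between n1,n2
  Y(R3) = 0.009091 S between n0,n2
  Y(R4) = 0.0001342 S between n3,n2
  Y(R5) = 0.01852 S between n2,n3
  Y(R6) = 0.04854 S between n2,n1
  Y(R7) = 0.01107 S between n2,n3
  Y(R8) = 0.04739 S between n3,n2
  Y(R9) = 0.004149 S between n0,n3
  Y(R10) = 0.0005102 S between n3,n1
  Y(R11) = 0.7634 S between n0,n1
  Y(R12) = 0.01667 S between n0,n1
  Y(R13) = 0.9615 S between n1,n2
  Y(R14) = 0.1447 S between n0,n2
  Y(R15) = 0.03279 S between n0,n3
  Y(R16) = 0.02208 S between n3,n1
  Y(R17) = 0.0006803 S between n3,n0
  Y(R18) = 0.005435 S between n1,n0
  Y(R19) = 0.1623 S between n1,n0
  Isrc: injects 0.00416 A into n2 (from n3)
Assemble and solve the 3×3 MNA system:
  V(n1)=0.0007935  V(n2)=0.002201  V(n3)=-0.02890

R_eq = 7.477 Ω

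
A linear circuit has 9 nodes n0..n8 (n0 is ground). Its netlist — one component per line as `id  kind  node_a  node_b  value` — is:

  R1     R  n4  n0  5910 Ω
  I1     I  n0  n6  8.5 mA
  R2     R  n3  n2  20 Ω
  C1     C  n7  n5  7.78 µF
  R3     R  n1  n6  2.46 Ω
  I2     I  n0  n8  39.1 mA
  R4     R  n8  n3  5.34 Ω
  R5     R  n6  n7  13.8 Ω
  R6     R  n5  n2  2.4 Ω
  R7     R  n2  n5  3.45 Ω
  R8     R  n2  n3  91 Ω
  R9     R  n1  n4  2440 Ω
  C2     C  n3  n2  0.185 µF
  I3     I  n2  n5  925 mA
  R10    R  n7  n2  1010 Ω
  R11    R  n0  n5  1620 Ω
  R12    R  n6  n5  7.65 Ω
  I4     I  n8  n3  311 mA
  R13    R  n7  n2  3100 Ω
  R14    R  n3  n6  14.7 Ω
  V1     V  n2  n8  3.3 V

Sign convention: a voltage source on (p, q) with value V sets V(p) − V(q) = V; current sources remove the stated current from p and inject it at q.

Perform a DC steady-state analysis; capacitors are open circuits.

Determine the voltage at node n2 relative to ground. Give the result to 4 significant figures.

63.57 V

Apply KCL at each of the 8 non-ground nodes and solve the resulting linear system.
Node n1: branches {R3, R9} → V_1 = 63.99
Node n2: branches {R2, R6, R7, R8, C2, I3, R10, R13, V1} → V_2 = 63.57
Node n3: branches {R2, R4, R8, C2, I4, R14} → V_3 = 62.69
Node n4: branches {R1, R9} → V_4 = 45.29
Node n5: branches {C1, R6, R7, I3, R11, R12} → V_5 = 64.70
Node n6: branches {I1, R3, R5, R12, R14} → V_6 = 64.01
Node n7: branches {C1, R5, R10, R13} → V_7 = 64.00
Node n8: branches {I2, R4, I4, V1} → V_8 = 60.27
Source currents: i(V1)=-0.1821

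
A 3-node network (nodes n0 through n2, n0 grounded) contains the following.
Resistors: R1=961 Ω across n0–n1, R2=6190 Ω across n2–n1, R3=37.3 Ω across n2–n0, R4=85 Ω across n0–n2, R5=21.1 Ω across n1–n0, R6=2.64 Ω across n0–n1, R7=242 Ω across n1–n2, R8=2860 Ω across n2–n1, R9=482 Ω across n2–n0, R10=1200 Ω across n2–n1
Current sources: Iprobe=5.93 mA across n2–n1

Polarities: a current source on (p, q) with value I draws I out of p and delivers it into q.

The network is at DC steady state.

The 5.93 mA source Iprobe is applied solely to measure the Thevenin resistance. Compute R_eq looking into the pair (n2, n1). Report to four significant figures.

R_eq = 23.48 Ω

Element admittances at DC:
  Y(R1) = 0.001041 S between n0,n1
  Y(R2) = 0.0001616 S between n2,n1
  Y(R3) = 0.02681 S between n2,n0
  Y(R4) = 0.01176 S between n0,n2
  Y(R5) = 0.04739 S between n1,n0
  Y(R6) = 0.3788 S between n0,n1
  Y(R7) = 0.004132 S between n1,n2
  Y(R8) = 0.0003497 S between n2,n1
  Y(R9) = 0.002075 S between n2,n0
  Y(R10) = 0.0008333 S between n2,n1
  Iprobe: injects 0.00593 A into n1 (from n2)
Assemble and solve the 2×2 MNA system:
  V(n1)=0.01210  V(n2)=-0.1271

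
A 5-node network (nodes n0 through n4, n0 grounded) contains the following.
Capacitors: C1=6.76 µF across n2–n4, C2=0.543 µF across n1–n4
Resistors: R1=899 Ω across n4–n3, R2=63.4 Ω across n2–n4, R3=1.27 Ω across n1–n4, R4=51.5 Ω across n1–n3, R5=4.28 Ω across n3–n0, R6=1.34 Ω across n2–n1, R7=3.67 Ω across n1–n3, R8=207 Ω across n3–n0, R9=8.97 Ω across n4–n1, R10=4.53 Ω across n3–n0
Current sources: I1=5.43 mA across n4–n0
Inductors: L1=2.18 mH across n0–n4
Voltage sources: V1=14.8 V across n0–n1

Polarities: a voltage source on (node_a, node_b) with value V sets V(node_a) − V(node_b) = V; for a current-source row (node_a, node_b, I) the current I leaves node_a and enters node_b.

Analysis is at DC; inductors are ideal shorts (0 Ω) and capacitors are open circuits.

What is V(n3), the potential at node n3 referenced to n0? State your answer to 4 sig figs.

Apply KCL at each of the 4 non-ground nodes and solve the resulting linear system.
Node n1: branches {R3, R4, R6, R7, C2, R9, V1} → V_1 = -14.80
Node n2: branches {C1, R2, R6} → V_2 = -14.49
Node n3: branches {R1, R4, R5, R7, R8, R10} → V_3 = -5.743
Node n4: branches {C1, R1, R2, R3, I1, C2, R9, L1} → V_4 = 0.000
Source currents: i(L1)=13.54, i(V1)=-16.18

-5.743 V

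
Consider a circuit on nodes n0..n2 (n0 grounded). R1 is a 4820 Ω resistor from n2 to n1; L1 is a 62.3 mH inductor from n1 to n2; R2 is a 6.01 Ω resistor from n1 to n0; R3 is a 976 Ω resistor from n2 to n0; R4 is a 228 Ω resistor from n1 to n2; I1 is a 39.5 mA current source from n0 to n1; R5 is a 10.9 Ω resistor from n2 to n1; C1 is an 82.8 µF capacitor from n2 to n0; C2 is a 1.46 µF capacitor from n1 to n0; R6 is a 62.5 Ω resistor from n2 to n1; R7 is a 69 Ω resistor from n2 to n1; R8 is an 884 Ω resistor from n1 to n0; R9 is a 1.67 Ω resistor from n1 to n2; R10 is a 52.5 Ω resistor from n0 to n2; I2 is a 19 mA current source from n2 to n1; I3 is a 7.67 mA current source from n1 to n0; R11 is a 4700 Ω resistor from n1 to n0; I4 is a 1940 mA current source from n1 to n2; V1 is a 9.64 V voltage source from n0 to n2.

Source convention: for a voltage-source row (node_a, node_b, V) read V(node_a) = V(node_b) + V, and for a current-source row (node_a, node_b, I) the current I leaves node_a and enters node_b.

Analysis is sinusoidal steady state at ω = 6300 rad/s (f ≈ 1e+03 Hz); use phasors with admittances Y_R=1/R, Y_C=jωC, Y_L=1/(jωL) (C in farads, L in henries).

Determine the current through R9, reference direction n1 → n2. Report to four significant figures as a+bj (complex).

-0.1820+0.06079j A

Element admittances at ω=6300 rad/s:
  Y(R1) = 0.0002075+0.000j S between n2,n1
  Y(L1) = 0.000-0.002548j S between n1,n2
  Y(R2) = 0.1664+0.000j S between n1,n0
  Y(R3) = 0.001025+0.000j S between n2,n0
  Y(R4) = 0.004386+0.000j S between n1,n2
  I1: injects 0.0395 A into n1 (from n0)
  Y(R5) = 0.09174+0.000j S between n2,n1
  Y(C1) = 0.000+0.5216j S between n2,n0
  Y(C2) = 0.000+0.009198j S between n1,n0
  Y(R6) = 0.01600+0.000j S between n2,n1
  Y(R7) = 0.01449+0.000j S between n2,n1
  Y(R8) = 0.001131+0.000j S between n1,n0
  Y(R9) = 0.5988+0.000j S between n1,n2
  Y(R10) = 0.01905+0.000j S between n0,n2
  I2: injects 0.019 A into n1 (from n2)
  I3: injects 0.00767 A into n0 (from n1)
  Y(R11) = 0.0002128+0.000j S between n1,n0
  I4: injects 1.94 A into n2 (from n1)
  V1: constraint V(n0)−V(n2) = 9.64
Assemble and solve the 3×3 MNA system:
  V(n1)=-9.944+0.1015j  V(n2)=-9.640+0.000j
  i(V1)=-1.894-5.103j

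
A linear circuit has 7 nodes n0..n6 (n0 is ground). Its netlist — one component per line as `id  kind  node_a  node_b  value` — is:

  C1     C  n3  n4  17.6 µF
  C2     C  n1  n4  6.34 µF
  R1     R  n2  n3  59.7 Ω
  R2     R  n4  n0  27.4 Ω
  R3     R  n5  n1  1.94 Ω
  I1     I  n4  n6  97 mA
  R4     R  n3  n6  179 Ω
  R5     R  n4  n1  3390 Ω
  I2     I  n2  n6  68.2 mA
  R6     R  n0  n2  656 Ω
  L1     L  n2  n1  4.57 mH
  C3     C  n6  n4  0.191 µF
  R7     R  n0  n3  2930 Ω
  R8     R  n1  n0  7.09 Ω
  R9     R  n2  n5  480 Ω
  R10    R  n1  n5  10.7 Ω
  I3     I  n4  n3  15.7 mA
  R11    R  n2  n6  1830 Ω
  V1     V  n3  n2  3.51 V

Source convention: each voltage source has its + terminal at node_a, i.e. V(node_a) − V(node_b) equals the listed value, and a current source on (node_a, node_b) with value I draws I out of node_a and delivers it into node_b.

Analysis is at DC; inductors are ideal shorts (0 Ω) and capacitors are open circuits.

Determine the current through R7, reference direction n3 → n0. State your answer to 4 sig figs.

0.001462 A

Apply KCL at each of the 6 non-ground nodes and solve the resulting linear system.
Node n1: branches {C2, R3, R5, L1, R8, R10} → V_1 = 0.7723
Node n2: branches {R1, I2, R6, L1, R9, R11, V1} → V_2 = 0.7723
Node n3: branches {C1, R1, R4, R7, I3, V1} → V_3 = 4.282
Node n4: branches {C1, C2, R2, I1, R5, C3, I3} → V_4 = -3.057
Node n5: branches {R3, R9, R10} → V_5 = 0.7723
Node n6: branches {I1, R4, I2, C3, R11} → V_6 = 30.91
Source currents: i(L1)=0.1101, i(V1)=0.1042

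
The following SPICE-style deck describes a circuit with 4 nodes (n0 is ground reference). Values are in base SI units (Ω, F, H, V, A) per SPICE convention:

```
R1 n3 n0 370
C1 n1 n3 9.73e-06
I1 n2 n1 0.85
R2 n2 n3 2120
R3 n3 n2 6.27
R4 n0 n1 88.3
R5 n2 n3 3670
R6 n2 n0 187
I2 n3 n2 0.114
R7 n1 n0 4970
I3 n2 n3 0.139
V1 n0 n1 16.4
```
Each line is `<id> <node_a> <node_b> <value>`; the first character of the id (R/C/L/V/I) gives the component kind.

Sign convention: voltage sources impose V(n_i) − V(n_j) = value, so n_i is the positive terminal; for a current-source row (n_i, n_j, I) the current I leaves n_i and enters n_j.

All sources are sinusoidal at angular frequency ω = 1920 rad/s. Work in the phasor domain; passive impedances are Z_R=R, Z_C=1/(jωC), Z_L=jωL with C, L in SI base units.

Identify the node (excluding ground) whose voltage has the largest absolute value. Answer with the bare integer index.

MNA unknowns: 3 node voltages V₁..V_3 plus 1 source current (V1)
R1: Y=0.002703+0.000j on G[3,0]
C1: Y=0.000+0.01868j on G[1,3]
I1: z[2]−=0.85, z[1]+=0.85
R2: Y=0.0004717+0.000j on G[2,3]
R3: Y=0.1595+0.000j on G[3,2]
R4: Y=0.01133+0.000j on G[0,1]
R5: Y=0.0002725+0.000j on G[2,3]
R6: Y=0.005348+0.000j on G[2,0]
I2: z[3]−=0.114, z[2]+=0.114
R7: Y=0.0002012+0.000j on G[1,0]
I3: z[2]−=0.139, z[3]+=0.139
V1: row V0−V1=16.4, i_V1 at 0,1
solve → V1=-16.40+0.000j, V2=-34.00+30.46j, V3=-29.67+31.47j
aux → i_V1=-0.4510+0.2479j

2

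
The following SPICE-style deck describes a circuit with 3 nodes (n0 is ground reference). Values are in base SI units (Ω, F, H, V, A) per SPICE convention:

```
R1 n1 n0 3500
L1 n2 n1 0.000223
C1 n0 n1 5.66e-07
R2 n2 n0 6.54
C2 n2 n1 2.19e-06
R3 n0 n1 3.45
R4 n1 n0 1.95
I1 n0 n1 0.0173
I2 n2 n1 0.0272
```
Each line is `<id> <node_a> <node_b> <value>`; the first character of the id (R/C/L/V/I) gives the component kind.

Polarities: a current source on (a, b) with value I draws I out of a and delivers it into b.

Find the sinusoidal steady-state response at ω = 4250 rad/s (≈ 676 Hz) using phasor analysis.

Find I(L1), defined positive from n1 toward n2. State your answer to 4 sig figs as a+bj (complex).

0.02979-0.003665j A

Apply KCL at each of the 2 non-ground nodes and solve the resulting linear system.
Node n1: branches {R1, L1, C1, C2, R3, R4, I1, I2} → V_1 = 0.01867+0.004469j
Node n2: branches {L1, R2, C2, I2} → V_2 = 0.01519-0.02376j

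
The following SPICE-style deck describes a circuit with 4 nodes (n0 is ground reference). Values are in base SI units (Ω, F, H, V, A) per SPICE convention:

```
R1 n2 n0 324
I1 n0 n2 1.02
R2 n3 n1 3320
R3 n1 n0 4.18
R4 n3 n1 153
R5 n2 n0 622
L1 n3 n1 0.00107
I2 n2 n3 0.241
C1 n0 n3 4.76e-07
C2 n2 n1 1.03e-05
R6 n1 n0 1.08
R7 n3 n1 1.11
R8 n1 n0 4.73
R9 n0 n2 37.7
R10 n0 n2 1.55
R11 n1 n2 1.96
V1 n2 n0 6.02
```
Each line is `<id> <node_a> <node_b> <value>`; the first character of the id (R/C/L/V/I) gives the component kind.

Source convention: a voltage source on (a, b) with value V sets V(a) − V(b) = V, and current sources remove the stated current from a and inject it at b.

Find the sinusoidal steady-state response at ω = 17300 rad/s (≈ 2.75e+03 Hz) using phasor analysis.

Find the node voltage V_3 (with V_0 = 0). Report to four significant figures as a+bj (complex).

Element admittances at ω=17300 rad/s:
  Y(R1) = 0.003086+0.000j S between n2,n0
  I1: injects 1.02 A into n2 (from n0)
  Y(R2) = 0.0003012+0.000j S between n3,n1
  Y(R3) = 0.2392+0.000j S between n1,n0
  Y(R4) = 0.006536+0.000j S between n3,n1
  Y(R5) = 0.001608+0.000j S between n2,n0
  Y(L1) = 0.000-0.05402j S between n3,n1
  I2: injects 0.241 A into n3 (from n2)
  Y(C1) = 0.000+0.008235j S between n0,n3
  Y(C2) = 0.000+0.1782j S between n2,n1
  Y(R6) = 0.9259+0.000j S between n1,n0
  Y(R7) = 0.9009+0.000j S between n3,n1
  Y(R8) = 0.2114+0.000j S between n1,n0
  Y(R9) = 0.02653+0.000j S between n0,n2
  Y(R10) = 0.6452+0.000j S between n0,n2
  Y(R11) = 0.5102+0.000j S between n1,n2
  V1: constraint V(n2)−V(n0) = 6.02
Assemble and solve the 4×4 MNA system:
  V(n1)=1.794+0.3901j  V(n2)=6.020+0.000j  V(n3)=2.063+0.3874j
  i(V1)=-5.518-0.5540j

2.063+0.3874j V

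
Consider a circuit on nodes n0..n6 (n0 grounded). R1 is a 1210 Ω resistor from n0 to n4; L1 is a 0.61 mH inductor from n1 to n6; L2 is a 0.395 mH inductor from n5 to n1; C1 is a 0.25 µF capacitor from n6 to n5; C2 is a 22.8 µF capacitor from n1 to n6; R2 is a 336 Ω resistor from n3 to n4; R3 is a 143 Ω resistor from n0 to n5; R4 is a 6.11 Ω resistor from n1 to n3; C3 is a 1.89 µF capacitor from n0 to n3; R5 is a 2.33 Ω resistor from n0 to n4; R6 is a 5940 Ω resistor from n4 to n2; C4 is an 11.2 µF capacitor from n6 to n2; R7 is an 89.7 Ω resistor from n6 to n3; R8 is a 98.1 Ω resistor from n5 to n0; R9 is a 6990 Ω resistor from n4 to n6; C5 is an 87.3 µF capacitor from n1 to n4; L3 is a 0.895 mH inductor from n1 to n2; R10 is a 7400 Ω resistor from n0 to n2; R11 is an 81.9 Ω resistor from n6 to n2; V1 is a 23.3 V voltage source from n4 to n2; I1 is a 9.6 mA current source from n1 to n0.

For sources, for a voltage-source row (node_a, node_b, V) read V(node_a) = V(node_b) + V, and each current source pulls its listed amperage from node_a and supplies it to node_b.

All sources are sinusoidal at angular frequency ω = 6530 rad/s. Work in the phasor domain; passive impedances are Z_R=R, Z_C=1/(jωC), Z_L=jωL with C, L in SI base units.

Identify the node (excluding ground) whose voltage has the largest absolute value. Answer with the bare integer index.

MNA unknowns: 6 node voltages V₁..V_6 plus 1 source current (V1)
R1: Y=0.0008264+0.000j on G[0,4]
L1: Y=0.000-0.2510j on G[1,6]
L2: Y=0.000-0.3877j on G[5,1]
C1: Y=0.000+0.001632j on G[6,5]
C2: Y=0.000+0.1489j on G[1,6]
R2: Y=0.002976+0.000j on G[3,4]
R3: Y=0.006993+0.000j on G[0,5]
R4: Y=0.1637+0.000j on G[1,3]
C3: Y=0.000+0.01234j on G[0,3]
R5: Y=0.4292+0.000j on G[0,4]
R6: Y=0.0001684+0.000j on G[4,2]
C4: Y=0.000+0.07314j on G[6,2]
R7: Y=0.01115+0.000j on G[6,3]
R8: Y=0.01019+0.000j on G[5,0]
R9: Y=0.0001431+0.000j on G[4,6]
C5: Y=0.000+0.5701j on G[1,4]
L3: Y=0.000-0.1711j on G[1,2]
R10: Y=0.0001351+0.000j on G[0,2]
R11: Y=0.01221+0.000j on G[6,2]
V1: row V4−V2=23.3, i_V1 at 4,2
I1: z[1]−=0.0096, z[0]+=0.0096
solve → V1=-0.8755+5.476j, V2=-23.18-0.2783j, V3=1.862+3.537j, V4=0.1181-0.2783j, V5=-0.7919+5.627j, V6=38.60-21.86j
aux → i_V1=-3.324-0.4385j

6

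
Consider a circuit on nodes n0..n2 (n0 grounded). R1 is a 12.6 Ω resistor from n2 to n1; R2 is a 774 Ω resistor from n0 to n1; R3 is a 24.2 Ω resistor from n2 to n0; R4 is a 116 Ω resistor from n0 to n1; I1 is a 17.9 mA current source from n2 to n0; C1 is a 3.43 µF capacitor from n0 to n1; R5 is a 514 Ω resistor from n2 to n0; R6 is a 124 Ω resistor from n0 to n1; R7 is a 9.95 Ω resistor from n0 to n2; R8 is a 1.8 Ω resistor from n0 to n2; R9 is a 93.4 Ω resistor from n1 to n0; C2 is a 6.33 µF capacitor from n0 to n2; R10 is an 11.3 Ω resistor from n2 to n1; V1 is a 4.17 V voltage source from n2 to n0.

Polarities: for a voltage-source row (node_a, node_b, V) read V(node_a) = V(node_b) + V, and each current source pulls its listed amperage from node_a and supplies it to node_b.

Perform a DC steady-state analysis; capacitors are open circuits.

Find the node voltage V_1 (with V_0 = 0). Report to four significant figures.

3.561 V

MNA unknowns: 2 node voltages V₁..V_2 plus 1 source current (V1)
R1: Y=0.07937 on G[2,1]
R2: Y=0.001292 on G[0,1]
R3: Y=0.04132 on G[2,0]
R4: Y=0.008621 on G[0,1]
I1: z[2]−=0.0179, z[0]+=0.0179
C1: Y=0.000 on G[0,1]
R5: Y=0.001946 on G[2,0]
R6: Y=0.008065 on G[0,1]
R7: Y=0.1005 on G[0,2]
R8: Y=0.5556 on G[0,2]
R9: Y=0.01071 on G[1,0]
C2: Y=0.000 on G[0,2]
R10: Y=0.08850 on G[2,1]
V1: row V2−V0=4.17, i_V1 at 2,0
solve → V1=3.561, V2=4.170
aux → i_V1=-3.036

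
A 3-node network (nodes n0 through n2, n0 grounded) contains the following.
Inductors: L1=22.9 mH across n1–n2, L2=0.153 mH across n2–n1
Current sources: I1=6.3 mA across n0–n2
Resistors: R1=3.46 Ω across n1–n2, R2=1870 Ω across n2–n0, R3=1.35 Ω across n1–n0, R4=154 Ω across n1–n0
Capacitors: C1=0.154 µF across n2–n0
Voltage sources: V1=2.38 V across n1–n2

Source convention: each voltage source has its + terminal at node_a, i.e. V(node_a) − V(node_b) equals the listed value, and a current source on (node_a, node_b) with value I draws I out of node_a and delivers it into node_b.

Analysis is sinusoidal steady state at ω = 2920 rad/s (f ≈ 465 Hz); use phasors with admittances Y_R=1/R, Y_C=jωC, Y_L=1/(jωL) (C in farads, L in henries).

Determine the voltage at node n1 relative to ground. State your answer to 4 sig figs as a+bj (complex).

0.01013+0.001425j V

MNA unknowns: 2 node voltages V₁..V_2 plus 1 source current (V1)
L1: Y=0.000-0.01495j on G[1,2]
I1: z[0]−=0.0063, z[2]+=0.0063
R1: Y=0.2890+0.000j on G[1,2]
R2: Y=0.0005348+0.000j on G[2,0]
L2: Y=0.000-2.238j on G[2,1]
R3: Y=0.7407+0.000j on G[1,0]
R4: Y=0.006494+0.000j on G[1,0]
C1: Y=0.000+0.0004497j on G[2,0]
V1: row V1−V2=2.38, i_V1 at 1,2
solve → V1=0.01013+0.001425j, V2=-2.370+0.001425j
aux → i_V1=-0.6954+5.362j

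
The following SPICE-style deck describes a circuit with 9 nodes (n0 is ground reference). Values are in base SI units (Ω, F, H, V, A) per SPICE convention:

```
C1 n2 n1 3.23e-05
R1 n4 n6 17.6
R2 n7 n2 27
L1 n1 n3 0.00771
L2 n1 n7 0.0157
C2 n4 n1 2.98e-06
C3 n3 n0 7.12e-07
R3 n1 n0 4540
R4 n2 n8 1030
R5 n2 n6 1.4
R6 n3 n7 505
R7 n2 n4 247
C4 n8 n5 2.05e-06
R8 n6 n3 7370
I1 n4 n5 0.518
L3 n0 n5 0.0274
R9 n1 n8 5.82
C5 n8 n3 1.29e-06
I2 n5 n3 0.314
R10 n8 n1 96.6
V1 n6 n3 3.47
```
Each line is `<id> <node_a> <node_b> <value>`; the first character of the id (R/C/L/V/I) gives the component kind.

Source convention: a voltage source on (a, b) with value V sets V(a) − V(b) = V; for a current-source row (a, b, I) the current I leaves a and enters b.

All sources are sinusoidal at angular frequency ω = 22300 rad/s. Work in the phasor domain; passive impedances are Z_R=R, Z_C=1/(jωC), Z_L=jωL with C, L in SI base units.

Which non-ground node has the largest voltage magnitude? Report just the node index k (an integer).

Apply KCL at each of the 8 non-ground nodes and solve the resulting linear system.
Node n1: branches {C1, L1, L2, C2, R3, R9, R10} → V_1 = 3.364-0.8959j
Node n2: branches {C1, R2, R4, R5, R7} → V_2 = 3.808-1.010j
Node n3: branches {L1, C3, R6, R8, C5, I2, V1} → V_3 = 0.4824-0.5876j
Node n4: branches {R1, C2, R7, I1} → V_4 = -0.1150+3.182j
Node n5: branches {C4, I1, L3, I2} → V_5 = 4.560-6.153j
Node n6: branches {R1, R5, R8, V1} → V_6 = 3.952-0.5876j
Node n7: branches {R2, L2, R6} → V_7 = 3.644-0.9679j
Node n8: branches {R4, C4, R9, C5, R10} → V_8 = 4.396-1.471j
Source currents: i(V1)=-0.3350-0.08742j

5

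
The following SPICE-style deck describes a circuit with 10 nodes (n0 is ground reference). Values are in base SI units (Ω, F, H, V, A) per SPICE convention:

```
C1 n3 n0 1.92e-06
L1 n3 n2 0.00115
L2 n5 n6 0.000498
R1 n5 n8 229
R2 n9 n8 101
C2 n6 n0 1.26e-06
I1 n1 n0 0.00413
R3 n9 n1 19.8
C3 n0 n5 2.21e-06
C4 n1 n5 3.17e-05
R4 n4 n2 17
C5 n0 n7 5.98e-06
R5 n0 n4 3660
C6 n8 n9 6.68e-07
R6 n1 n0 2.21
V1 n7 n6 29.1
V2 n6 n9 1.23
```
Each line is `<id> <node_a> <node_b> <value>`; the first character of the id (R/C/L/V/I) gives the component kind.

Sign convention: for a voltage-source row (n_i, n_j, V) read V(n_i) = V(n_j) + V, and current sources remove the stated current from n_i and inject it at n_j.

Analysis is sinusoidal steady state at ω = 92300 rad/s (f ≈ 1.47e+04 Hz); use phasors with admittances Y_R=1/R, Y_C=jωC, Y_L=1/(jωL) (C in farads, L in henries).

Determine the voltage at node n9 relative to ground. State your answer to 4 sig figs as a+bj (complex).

-25.69-2.031j V

Element admittances at ω=92300 rad/s:
  Y(C1) = 0.000+0.1772j S between n3,n0
  Y(L1) = 0.000-0.009421j S between n3,n2
  Y(L2) = 0.000-0.02176j S between n5,n6
  Y(R1) = 0.004367+0.000j S between n5,n8
  Y(R2) = 0.009901+0.000j S between n9,n8
  Y(C2) = 0.000+0.1163j S between n6,n0
  I1: injects 0.00413 A into n0 (from n1)
  Y(R3) = 0.05051+0.000j S between n9,n1
  Y(C3) = 0.000+0.2040j S between n0,n5
  Y(C4) = 0.000+2.926j S between n1,n5
  Y(R4) = 0.05882+0.000j S between n4,n2
  Y(C5) = 0.000+0.5520j S between n0,n7
  Y(R5) = 0.0002732+0.000j S between n0,n4
  Y(C6) = 0.000+0.06166j S between n8,n9
  Y(R6) = 0.4525+0.000j S between n1,n0
  V1: constraint V(n7)−V(n6) = 29.1
  V2: constraint V(n6)−V(n9) = 1.23
Assemble and solve the 11×11 MNA system:
  V(n1)=-2.332+1.546j  V(n2)=0.000+0.000j  V(n3)=0.000+0.000j  V(n4)=0.000+0.000j  V(n5)=-2.031+1.502j  V(n6)=-24.46-2.031j  V(n7)=4.638-2.031j  V(n8)=-25.09-3.567j  V(n9)=-25.69-2.031j
  i(V1)=-1.121-2.560j  i(V2)=-1.281-0.2028j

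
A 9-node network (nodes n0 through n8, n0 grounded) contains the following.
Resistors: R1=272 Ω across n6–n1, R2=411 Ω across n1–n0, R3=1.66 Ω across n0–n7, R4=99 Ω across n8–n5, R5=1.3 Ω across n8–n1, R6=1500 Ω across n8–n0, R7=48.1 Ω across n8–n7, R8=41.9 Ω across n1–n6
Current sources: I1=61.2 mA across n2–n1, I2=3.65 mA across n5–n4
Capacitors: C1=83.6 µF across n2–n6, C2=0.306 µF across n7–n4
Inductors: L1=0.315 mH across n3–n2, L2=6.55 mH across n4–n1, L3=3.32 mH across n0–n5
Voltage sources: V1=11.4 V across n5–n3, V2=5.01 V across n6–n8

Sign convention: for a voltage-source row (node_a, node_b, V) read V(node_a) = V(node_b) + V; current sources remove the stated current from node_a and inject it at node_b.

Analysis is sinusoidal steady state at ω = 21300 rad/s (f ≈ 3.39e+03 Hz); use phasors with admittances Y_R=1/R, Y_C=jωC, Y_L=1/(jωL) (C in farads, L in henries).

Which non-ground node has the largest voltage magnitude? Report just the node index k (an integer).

MNA unknowns: 8 node voltages V₁..V_8 plus 2 source currents (V1, V2)
R1: Y=0.003676+0.000j on G[6,1]
I1: z[2]−=0.0612, z[1]+=0.0612
R2: Y=0.002433+0.000j on G[1,0]
C1: Y=0.000+1.781j on G[2,6]
R3: Y=0.6024+0.000j on G[0,7]
R4: Y=0.01010+0.000j on G[8,5]
I2: z[5]−=0.00365, z[4]+=0.00365
R5: Y=0.7692+0.000j on G[8,1]
R6: Y=0.0006667+0.000j on G[8,0]
R7: Y=0.02079+0.000j on G[8,7]
L1: Y=0.000-0.1490j on G[3,2]
C2: Y=0.000+0.006518j on G[7,4]
L2: Y=0.000-0.007168j on G[4,1]
L3: Y=0.000-0.01414j on G[0,5]
R8: Y=0.02387+0.000j on G[1,6]
V1: row V5−V3=11.4, i_V1 at 5,3
V2: row V6−V8=5.01, i_V2 at 6,8
solve → V1=3.178+0.9167j, V2=7.997+1.331j, V3=6.258+0.2761j, V4=35.28+11.62j, V5=17.66+0.2761j, V6=7.851+1.208j, V7=-0.02246+0.4095j, V8=2.841+1.208j
aux → i_V1=-0.1572+0.2591j, i_V2=-0.3471+0.2511j

4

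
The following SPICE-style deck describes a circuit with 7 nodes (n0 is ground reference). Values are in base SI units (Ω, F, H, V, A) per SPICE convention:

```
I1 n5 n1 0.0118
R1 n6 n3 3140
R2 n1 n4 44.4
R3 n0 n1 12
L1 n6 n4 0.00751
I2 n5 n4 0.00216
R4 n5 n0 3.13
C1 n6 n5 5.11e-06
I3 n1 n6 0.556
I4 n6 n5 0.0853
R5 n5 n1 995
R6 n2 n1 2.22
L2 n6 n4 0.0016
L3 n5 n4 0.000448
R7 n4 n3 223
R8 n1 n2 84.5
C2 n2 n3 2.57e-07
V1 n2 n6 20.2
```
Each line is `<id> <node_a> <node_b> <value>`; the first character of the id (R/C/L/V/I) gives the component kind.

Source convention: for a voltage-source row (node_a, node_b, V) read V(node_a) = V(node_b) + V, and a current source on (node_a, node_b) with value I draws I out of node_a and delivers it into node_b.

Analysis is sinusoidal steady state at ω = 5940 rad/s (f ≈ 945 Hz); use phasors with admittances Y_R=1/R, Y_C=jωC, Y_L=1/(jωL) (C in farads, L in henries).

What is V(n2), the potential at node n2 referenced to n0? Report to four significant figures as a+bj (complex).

MNA unknowns: 6 node voltages V₁..V_6 plus 1 source current (V1)
I1: z[5]−=0.0118, z[1]+=0.0118
R1: Y=0.0003185+0.000j on G[6,3]
R2: Y=0.02252+0.000j on G[1,4]
R3: Y=0.08333+0.000j on G[0,1]
L1: Y=0.000-0.02242j on G[6,4]
I2: z[5]−=0.00216, z[4]+=0.00216
R4: Y=0.3195+0.000j on G[5,0]
C1: Y=0.000+0.03035j on G[6,5]
I3: z[1]−=0.556, z[6]+=0.556
I4: z[6]−=0.0853, z[5]+=0.0853
R5: Y=0.001005+0.000j on G[5,1]
R6: Y=0.4505+0.000j on G[2,1]
L2: Y=0.000-0.1052j on G[6,4]
L3: Y=0.000-0.3758j on G[5,4]
R7: Y=0.004484+0.000j on G[4,3]
R8: Y=0.01183+0.000j on G[1,2]
C2: Y=0.000+0.001527j on G[2,3]
V1: row V2−V6=20.2, i_V1 at 2,6
solve → V1=5.326-7.109j, V2=7.926-8.737j, V3=-1.043+1.907j, V4=-3.869-0.3902j, V5=-1.389+1.854j, V6=-12.27-8.737j
aux → i_V1=-1.218+0.7390j

7.926-8.737j V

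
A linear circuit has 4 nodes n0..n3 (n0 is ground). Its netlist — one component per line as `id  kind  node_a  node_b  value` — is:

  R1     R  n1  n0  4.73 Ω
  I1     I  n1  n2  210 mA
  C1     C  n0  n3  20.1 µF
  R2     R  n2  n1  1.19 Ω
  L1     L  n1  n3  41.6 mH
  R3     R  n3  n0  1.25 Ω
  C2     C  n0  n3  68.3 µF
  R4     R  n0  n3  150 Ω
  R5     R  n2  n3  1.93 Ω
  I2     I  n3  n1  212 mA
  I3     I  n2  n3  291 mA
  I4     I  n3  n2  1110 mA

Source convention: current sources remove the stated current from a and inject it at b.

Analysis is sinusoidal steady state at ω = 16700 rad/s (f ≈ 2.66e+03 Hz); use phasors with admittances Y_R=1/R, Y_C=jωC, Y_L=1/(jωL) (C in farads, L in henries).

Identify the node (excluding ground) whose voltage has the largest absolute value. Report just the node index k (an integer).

2

MNA unknowns: 3 node voltages V₁..V_3
R1: Y=0.2114+0.000j on G[1,0]
I1: z[1]−=0.21, z[2]+=0.21
C1: Y=0.000+0.3357j on G[0,3]
R2: Y=0.8403+0.000j on G[2,1]
L1: Y=0.000-0.001439j on G[1,3]
R3: Y=0.8000+0.000j on G[3,0]
C2: Y=0.000+1.141j on G[0,3]
R4: Y=0.006667+0.000j on G[0,3]
R5: Y=0.5181+0.000j on G[2,3]
I2: z[3]−=0.212, z[1]+=0.212
I3: z[2]−=0.291, z[3]+=0.291
I4: z[3]−=1.11, z[2]+=1.11
solve → V1=1.154+0.07718j, V2=1.441+0.09449j, V3=-0.07802+0.1226j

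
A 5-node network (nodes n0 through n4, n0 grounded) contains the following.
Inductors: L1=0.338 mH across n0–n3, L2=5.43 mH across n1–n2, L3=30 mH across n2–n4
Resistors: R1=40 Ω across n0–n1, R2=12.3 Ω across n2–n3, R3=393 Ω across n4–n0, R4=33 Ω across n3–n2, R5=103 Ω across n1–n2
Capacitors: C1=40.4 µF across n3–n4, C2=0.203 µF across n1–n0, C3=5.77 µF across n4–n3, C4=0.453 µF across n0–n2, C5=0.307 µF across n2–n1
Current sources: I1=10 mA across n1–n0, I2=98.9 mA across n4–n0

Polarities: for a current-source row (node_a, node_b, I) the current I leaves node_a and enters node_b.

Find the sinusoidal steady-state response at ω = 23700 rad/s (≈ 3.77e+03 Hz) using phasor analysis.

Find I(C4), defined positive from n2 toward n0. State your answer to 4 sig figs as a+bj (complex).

Apply KCL at each of the 4 non-ground nodes and solve the resulting linear system.
Node n1: branches {R1, C2, R5, L2, I1, C5} → V_1 = -0.3694-0.1759j
Node n2: branches {R2, R4, R5, L2, L3, C4, C5} → V_2 = -0.1715-0.8019j
Node n3: branches {L1, R2, C1, R4, C3} → V_3 = -0.08016-0.8725j
Node n4: branches {C1, R3, C3, L3, I2} → V_4 = -0.07822-0.7823j

0.008609-0.001841j A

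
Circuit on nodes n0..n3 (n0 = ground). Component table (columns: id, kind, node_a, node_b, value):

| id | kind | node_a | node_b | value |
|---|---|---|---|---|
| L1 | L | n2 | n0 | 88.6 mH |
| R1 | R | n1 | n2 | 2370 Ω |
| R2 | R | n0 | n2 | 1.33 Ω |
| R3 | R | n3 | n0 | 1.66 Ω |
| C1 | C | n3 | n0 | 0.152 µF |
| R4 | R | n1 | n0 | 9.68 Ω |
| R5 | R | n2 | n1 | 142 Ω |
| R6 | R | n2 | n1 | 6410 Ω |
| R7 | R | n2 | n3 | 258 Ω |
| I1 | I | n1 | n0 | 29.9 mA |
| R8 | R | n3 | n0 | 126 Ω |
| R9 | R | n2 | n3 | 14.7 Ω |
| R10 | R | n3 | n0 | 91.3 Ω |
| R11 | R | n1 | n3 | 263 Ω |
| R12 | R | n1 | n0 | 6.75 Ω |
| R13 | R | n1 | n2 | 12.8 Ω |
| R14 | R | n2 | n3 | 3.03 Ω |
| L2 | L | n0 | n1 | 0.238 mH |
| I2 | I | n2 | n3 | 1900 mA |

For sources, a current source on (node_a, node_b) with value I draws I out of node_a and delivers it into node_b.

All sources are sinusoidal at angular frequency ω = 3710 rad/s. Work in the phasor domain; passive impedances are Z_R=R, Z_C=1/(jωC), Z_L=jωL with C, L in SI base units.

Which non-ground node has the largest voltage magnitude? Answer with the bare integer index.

MNA unknowns: 3 node voltages V₁..V_3
L1: Y=0.000-0.003042j on G[2,0]
R1: Y=0.0004219+0.000j on G[1,2]
R2: Y=0.7519+0.000j on G[0,2]
R3: Y=0.6024+0.000j on G[3,0]
C1: Y=0.000+0.0005639j on G[3,0]
R4: Y=0.1033+0.000j on G[1,0]
R5: Y=0.007042+0.000j on G[2,1]
R6: Y=0.0001560+0.000j on G[2,1]
R7: Y=0.003876+0.000j on G[2,3]
I1: z[1]−=0.0299, z[0]+=0.0299
R8: Y=0.007937+0.000j on G[3,0]
R9: Y=0.06803+0.000j on G[2,3]
R10: Y=0.01095+0.000j on G[3,0]
R11: Y=0.003802+0.000j on G[1,3]
R12: Y=0.1481+0.000j on G[1,0]
R13: Y=0.07812+0.000j on G[1,2]
R14: Y=0.3300+0.000j on G[2,3]
L2: Y=0.000-1.133j on G[0,1]
I2: z[2]−=1.9, z[3]+=1.9
solve → V1=-0.02757-0.09436j, V2=-1.071-0.01091j, V3=1.431-0.005404j

3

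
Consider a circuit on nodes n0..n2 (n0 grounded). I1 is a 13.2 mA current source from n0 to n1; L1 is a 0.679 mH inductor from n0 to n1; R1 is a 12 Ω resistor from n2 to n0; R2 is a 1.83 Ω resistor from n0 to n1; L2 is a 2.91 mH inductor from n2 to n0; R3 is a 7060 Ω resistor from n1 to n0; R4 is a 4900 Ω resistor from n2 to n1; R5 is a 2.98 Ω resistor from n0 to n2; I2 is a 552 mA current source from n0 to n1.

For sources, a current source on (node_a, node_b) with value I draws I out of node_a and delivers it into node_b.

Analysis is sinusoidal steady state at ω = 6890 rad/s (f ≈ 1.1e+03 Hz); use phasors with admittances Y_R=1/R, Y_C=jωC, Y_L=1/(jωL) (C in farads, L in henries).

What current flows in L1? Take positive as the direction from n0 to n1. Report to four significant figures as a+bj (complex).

-0.07492+0.1917j A

MNA unknowns: 2 node voltages V₁..V_2
I1: z[0]−=0.0132, z[1]+=0.0132
L1: Y=0.000-0.2138j on G[0,1]
R1: Y=0.08333+0.000j on G[2,0]
R2: Y=0.5464+0.000j on G[0,1]
L2: Y=0.000-0.04988j on G[2,0]
R3: Y=0.0001416+0.000j on G[1,0]
R4: Y=0.0002041+0.000j on G[2,1]
R5: Y=0.3356+0.000j on G[0,2]
I2: z[0]−=0.552, z[1]+=0.552
solve → V1=0.8966+0.3505j, V2=0.0004105+0.0002195j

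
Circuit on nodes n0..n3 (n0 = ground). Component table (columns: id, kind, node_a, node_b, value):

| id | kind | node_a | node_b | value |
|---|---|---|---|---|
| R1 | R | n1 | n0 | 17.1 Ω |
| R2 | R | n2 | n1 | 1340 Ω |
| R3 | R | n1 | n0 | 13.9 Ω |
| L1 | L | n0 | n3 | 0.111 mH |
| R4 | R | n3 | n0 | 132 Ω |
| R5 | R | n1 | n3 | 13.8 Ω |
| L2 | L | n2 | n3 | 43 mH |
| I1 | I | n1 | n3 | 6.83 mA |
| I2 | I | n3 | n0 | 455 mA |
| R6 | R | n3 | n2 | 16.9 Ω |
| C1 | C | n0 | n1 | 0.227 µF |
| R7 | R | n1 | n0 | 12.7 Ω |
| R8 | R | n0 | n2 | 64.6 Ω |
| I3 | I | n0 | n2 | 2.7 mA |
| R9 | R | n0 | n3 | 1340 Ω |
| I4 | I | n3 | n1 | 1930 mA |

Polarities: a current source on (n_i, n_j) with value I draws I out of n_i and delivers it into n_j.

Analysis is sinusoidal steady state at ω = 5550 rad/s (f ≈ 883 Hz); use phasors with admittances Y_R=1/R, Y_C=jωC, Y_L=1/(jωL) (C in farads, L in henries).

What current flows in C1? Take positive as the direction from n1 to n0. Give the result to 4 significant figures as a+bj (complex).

0.0004146+0.008562j A

Apply KCL at each of the 3 non-ground nodes and solve the resulting linear system.
Node n1: branches {R1, R2, R3, R5, I1, C1, R7, I4} → V_1 = 6.796-0.3291j
Node n2: branches {R2, L2, R6, R8, I3} → V_2 = 0.04859-0.9040j
Node n3: branches {L1, R4, R5, L2, I1, I2, R6, R9, I4} → V_3 = -0.05167-1.155j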